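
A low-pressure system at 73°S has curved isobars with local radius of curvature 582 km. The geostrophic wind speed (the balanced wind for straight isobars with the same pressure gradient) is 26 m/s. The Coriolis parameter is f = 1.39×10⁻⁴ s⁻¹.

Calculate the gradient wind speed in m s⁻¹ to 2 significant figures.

21 m s⁻¹

Around a low, centrifugal force acts outward with Coriolis, so pressure-gradient force balances both:
(1/ρ)|∂P/∂n| = fV + V²/R  →  V² + fR·V − fR·V_g = 0
With fR = 1.39×10⁻⁴ × 582×10³ m = 80.9 m/s:
V = [−fR + √((fR)² + 4 fR V_g)]/2 = [−80.9 + √(80.9² + 4×80.9×26)]/2 = 20.7 m/s
Subgeostrophic (V < V_g = 26 m/s), as expected around a low.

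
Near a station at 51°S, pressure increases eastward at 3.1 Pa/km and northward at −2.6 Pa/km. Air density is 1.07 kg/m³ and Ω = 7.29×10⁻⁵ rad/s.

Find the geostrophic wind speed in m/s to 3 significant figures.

Coriolis parameter at 51°S:
f = 2Ω sin φ = 2 × 7.29×10⁻⁵ × sin 51° = 1.13×10⁻⁴ s⁻¹
In the Southern Hemisphere f is negative: f = −1.13×10⁻⁴ s⁻¹.
Component geostrophic relations (x east, y north):
u_g = −(1/(fρ)) ∂P/∂y,  v_g = (1/(fρ)) ∂P/∂x
u_g = −(−2.6×10⁻³)/(−1.13×10⁻⁴ × 1.07) = −21.4 m/s;  v_g = (3.1×10⁻³)/(−1.13×10⁻⁴ × 1.07) = −25.6 m/s
|V_g| = √(u_g² + v_g²) = 33.4 m/s

33.4 m/s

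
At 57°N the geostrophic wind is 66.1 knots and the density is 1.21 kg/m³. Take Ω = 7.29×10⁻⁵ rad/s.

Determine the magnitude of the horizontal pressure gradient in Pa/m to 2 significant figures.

Coriolis parameter at 57°N:
f = 2Ω sin φ = 2 × 7.29×10⁻⁵ × sin 57° = 1.22×10⁻⁴ s⁻¹
Wind speed in SI: 66.1 knots = 34.0 m/s
Geostrophic balance rearranged: |∂P/∂n| = f ρ V_g
|∂P/∂n| = 1.22×10⁻⁴ × 1.21 × 34.0 = 5.03×10⁻³ Pa/m

5.0×10⁻³ Pa/m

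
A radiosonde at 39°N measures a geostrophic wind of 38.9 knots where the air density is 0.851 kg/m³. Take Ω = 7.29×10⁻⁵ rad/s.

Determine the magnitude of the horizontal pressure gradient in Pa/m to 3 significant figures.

Coriolis parameter at 39°N:
f = 2Ω sin φ = 2 × 7.29×10⁻⁵ × sin 39° = 9.18×10⁻⁵ s⁻¹
Wind speed in SI: 38.9 knots = 20.0 m/s
Geostrophic balance rearranged: |∂P/∂n| = f ρ V_g
|∂P/∂n| = 9.18×10⁻⁵ × 0.851 × 20.0 = 1.56×10⁻³ Pa/m

1.56×10⁻³ Pa/m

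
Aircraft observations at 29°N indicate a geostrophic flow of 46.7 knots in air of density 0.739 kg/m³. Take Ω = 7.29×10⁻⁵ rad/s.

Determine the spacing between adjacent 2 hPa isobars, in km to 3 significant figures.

159 km

Coriolis parameter at 29°N:
f = 2Ω sin φ = 2 × 7.29×10⁻⁵ × sin 29° = 7.07×10⁻⁵ s⁻¹
Wind speed in SI: 46.7 knots = 24.0 m/s
Geostrophic balance rearranged: |∂P/∂n| = f ρ V_g
|∂P/∂n| = 7.07×10⁻⁵ × 0.739 × 24.0 = 1.25×10⁻³ Pa/m
Isobar spacing: Δn = ΔP/|∂P/∂n| = 200 Pa / 1.25×10⁻³ Pa/m = 159368 m ≈ 159 km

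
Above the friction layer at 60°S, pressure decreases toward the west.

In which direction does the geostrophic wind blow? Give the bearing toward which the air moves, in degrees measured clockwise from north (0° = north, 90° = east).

The pressure-gradient force points toward the west (bearing 270°).
Geostrophic balance: in the Southern Hemisphere the Coriolis force deflects motion to the left, so the geostrophic wind blows 90° to the left of the pressure-gradient force (low pressure on the right).
Rotating 270° by 90° counterclockwise gives 180° — the wind blows toward the south.

180°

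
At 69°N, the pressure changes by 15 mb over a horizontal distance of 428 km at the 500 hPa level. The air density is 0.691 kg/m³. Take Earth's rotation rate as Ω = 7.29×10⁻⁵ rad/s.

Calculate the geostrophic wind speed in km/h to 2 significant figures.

Coriolis parameter at 69°N:
f = 2Ω sin φ = 2 × 7.29×10⁻⁵ × sin 69° = 1.36×10⁻⁴ s⁻¹
Pressure gradient: |∂P/∂n| = 1500 Pa / 428000 m = 3.50×10⁻³ Pa/m
Geostrophic balance (pressure-gradient force = Coriolis force):
V_g = (1/(fρ)) |∂P/∂n| = 3.50×10⁻³ / (1.36×10⁻⁴ × 0.691) = 37.3 m/s
Converting: 37.3 m/s × 3.6 = 130 km/h

130 km/h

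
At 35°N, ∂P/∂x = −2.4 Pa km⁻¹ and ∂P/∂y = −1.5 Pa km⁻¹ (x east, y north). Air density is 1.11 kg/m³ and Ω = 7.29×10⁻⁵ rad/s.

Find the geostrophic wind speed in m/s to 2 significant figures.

Coriolis parameter at 35°N:
f = 2Ω sin φ = 2 × 7.29×10⁻⁵ × sin 35° = 8.36×10⁻⁵ s⁻¹
Component geostrophic relations (x east, y north):
u_g = −(1/(fρ)) ∂P/∂y,  v_g = (1/(fρ)) ∂P/∂x
u_g = −(−1.5×10⁻³)/(8.36×10⁻⁵ × 1.11) = 16.2 m/s;  v_g = (−2.4×10⁻³)/(8.36×10⁻⁵ × 1.11) = −25.9 m/s
|V_g| = √(u_g² + v_g²) = 30.5 m/s

30 m/s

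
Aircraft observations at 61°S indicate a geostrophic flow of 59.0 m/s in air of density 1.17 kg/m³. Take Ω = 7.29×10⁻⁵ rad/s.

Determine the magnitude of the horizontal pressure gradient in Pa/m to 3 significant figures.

8.80×10⁻³ Pa/m

Coriolis parameter at 61°S:
f = 2Ω sin φ = 2 × 7.29×10⁻⁵ × sin 61° = 1.28×10⁻⁴ s⁻¹
Geostrophic balance rearranged: |∂P/∂n| = f ρ V_g
|∂P/∂n| = 1.28×10⁻⁴ × 1.17 × 59.0 = 8.80×10⁻³ Pa/m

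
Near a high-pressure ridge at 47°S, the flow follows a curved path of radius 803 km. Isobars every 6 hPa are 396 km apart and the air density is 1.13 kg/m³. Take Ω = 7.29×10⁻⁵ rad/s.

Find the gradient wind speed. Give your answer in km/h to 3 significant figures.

Coriolis parameter at 47°S:
f = 2Ω sin φ = 2 × 7.29×10⁻⁵ × sin 47° = 1.07×10⁻⁴ s⁻¹
Pressure gradient: |∂P/∂n| = 600 Pa / 396000 m = 1.52×10⁻³ Pa/m
Geostrophic speed: V_g = |∂P/∂n|/(fρ) = 1.52×10⁻³/(1.07×10⁻⁴ × 1.13) = 12.6 m/s
Around a high, pressure-gradient force acts outward with centrifugal, so Coriolis balances both:
fV = (1/ρ)|∂P/∂n| + V²/R  →  V² − fR·V + fR·V_g = 0
With fR = 1.07×10⁻⁴ × 803×10³ m = 85.6 m/s:
V = [fR − √((fR)² − 4 fR V_g)]/2 = [85.6 − √(85.6² − 4×85.6×12.6)]/2 = 15.3 m/s
Supergeostrophic (V > V_g = 12.6 m/s), as expected around a high.
Converting: 15.3 m/s × 3.6 = 55.1 km/h

55.1 km/h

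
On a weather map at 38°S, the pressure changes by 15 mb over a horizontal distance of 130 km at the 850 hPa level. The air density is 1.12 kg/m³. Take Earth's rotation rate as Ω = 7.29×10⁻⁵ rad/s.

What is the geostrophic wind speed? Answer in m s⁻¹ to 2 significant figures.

110 m s⁻¹

Coriolis parameter at 38°S:
f = 2Ω sin φ = 2 × 7.29×10⁻⁵ × sin 38° = 8.98×10⁻⁵ s⁻¹
Pressure gradient: |∂P/∂n| = 1500 Pa / 130000 m = 1.15×10⁻² Pa/m
Geostrophic balance (pressure-gradient force = Coriolis force):
V_g = (1/(fρ)) |∂P/∂n| = 1.15×10⁻² / (8.98×10⁻⁵ × 1.12) = 115 m/s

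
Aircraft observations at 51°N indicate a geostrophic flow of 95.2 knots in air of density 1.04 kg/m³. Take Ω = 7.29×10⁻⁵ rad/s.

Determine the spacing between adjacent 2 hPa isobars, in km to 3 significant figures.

34.7 km

Coriolis parameter at 51°N:
f = 2Ω sin φ = 2 × 7.29×10⁻⁵ × sin 51° = 1.13×10⁻⁴ s⁻¹
Wind speed in SI: 95.2 knots = 49.0 m/s
Geostrophic balance rearranged: |∂P/∂n| = f ρ V_g
|∂P/∂n| = 1.13×10⁻⁴ × 1.04 × 49.0 = 5.77×10⁻³ Pa/m
Isobar spacing: Δn = ΔP/|∂P/∂n| = 200 Pa / 5.77×10⁻³ Pa/m = 34655 m ≈ 34.7 km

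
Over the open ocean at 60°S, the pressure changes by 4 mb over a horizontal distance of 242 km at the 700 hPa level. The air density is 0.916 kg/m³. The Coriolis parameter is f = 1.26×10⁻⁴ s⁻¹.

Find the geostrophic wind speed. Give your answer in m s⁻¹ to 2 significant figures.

14 m s⁻¹

Pressure gradient: |∂P/∂n| = 400 Pa / 242000 m = 1.65×10⁻³ Pa/m
Geostrophic balance (pressure-gradient force = Coriolis force):
V_g = (1/(fρ)) |∂P/∂n| = 1.65×10⁻³ / (1.26×10⁻⁴ × 0.916) = 14.3 m/s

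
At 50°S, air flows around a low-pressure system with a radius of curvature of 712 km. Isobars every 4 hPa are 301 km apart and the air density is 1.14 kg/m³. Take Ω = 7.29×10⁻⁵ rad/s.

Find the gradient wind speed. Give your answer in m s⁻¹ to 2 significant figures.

Coriolis parameter at 50°S:
f = 2Ω sin φ = 2 × 7.29×10⁻⁵ × sin 50° = 1.12×10⁻⁴ s⁻¹
Pressure gradient: |∂P/∂n| = 400 Pa / 301000 m = 1.33×10⁻³ Pa/m
Geostrophic speed: V_g = |∂P/∂n|/(fρ) = 1.33×10⁻³/(1.12×10⁻⁴ × 1.14) = 10.4 m/s
Around a low, centrifugal force acts outward with Coriolis, so pressure-gradient force balances both:
(1/ρ)|∂P/∂n| = fV + V²/R  →  V² + fR·V − fR·V_g = 0
With fR = 1.12×10⁻⁴ × 712×10³ m = 79.5 m/s:
V = [−fR + √((fR)² + 4 fR V_g)]/2 = [−79.5 + √(79.5² + 4×79.5×10.4)]/2 = 9.34 m/s
Subgeostrophic (V < V_g = 10.4 m/s), as expected around a low.

9.3 m s⁻¹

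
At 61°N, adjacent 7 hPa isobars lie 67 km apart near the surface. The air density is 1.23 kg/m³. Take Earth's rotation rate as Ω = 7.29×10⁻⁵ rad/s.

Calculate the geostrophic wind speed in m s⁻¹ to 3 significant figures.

Coriolis parameter at 61°N:
f = 2Ω sin φ = 2 × 7.29×10⁻⁵ × sin 61° = 1.28×10⁻⁴ s⁻¹
Pressure gradient: |∂P/∂n| = 700 Pa / 67000 m = 1.04×10⁻² Pa/m
Geostrophic balance (pressure-gradient force = Coriolis force):
V_g = (1/(fρ)) |∂P/∂n| = 1.04×10⁻² / (1.28×10⁻⁴ × 1.23) = 66.6 m/s

66.6 m s⁻¹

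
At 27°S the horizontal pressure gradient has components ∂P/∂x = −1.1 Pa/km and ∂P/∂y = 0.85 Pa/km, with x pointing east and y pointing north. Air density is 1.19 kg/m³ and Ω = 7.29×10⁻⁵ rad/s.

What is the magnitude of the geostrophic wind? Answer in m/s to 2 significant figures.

Coriolis parameter at 27°S:
f = 2Ω sin φ = 2 × 7.29×10⁻⁵ × sin 27° = 6.62×10⁻⁵ s⁻¹
In the Southern Hemisphere f is negative: f = −6.62×10⁻⁵ s⁻¹.
Component geostrophic relations (x east, y north):
u_g = −(1/(fρ)) ∂P/∂y,  v_g = (1/(fρ)) ∂P/∂x
u_g = −(0.85×10⁻³)/(−6.62×10⁻⁵ × 1.19) = 10.8 m/s;  v_g = (−1.1×10⁻³)/(−6.62×10⁻⁵ × 1.19) = 14.0 m/s
|V_g| = √(u_g² + v_g²) = 17.6 m/s

18 m/s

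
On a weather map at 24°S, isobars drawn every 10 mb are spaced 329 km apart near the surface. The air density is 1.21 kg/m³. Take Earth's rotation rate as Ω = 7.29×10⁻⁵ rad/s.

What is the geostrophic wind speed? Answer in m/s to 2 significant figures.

Coriolis parameter at 24°S:
f = 2Ω sin φ = 2 × 7.29×10⁻⁵ × sin 24° = 5.93×10⁻⁵ s⁻¹
Pressure gradient: |∂P/∂n| = 1000 Pa / 329000 m = 3.04×10⁻³ Pa/m
Geostrophic balance (pressure-gradient force = Coriolis force):
V_g = (1/(fρ)) |∂P/∂n| = 3.04×10⁻³ / (5.93×10⁻⁵ × 1.21) = 42.4 m/s

42 m/s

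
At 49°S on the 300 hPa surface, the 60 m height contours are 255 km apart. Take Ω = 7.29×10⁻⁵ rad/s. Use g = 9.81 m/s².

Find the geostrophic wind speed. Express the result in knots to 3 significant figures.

Coriolis parameter at 49°S:
f = 2Ω sin φ = 2 × 7.29×10⁻⁵ × sin 49° = 1.10×10⁻⁴ s⁻¹
Height gradient: |∂Z/∂n| = 60 m / 255000 m = 2.35×10⁻⁴
On a pressure surface, geostrophic balance gives V_g = (g/f)|∂Z/∂n|:
V_g = 9.81 × 2.35×10⁻⁴ / 1.10×10⁻⁴ = 21.0 m/s
Converting: 21.0 m/s × 1.944 = 40.8 knots

40.8 knots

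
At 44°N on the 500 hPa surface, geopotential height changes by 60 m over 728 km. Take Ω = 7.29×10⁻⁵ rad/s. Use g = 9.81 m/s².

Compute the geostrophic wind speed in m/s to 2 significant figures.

Coriolis parameter at 44°N:
f = 2Ω sin φ = 2 × 7.29×10⁻⁵ × sin 44° = 1.01×10⁻⁴ s⁻¹
Height gradient: |∂Z/∂n| = 60 m / 728000 m = 8.24×10⁻⁵
On a pressure surface, geostrophic balance gives V_g = (g/f)|∂Z/∂n|:
V_g = 9.81 × 8.24×10⁻⁵ / 1.01×10⁻⁴ = 7.98 m/s

8.0 m/s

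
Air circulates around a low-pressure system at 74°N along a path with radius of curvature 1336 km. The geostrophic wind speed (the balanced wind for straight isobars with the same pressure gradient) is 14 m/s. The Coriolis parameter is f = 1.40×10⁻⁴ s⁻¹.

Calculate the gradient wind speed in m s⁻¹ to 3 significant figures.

Around a low, centrifugal force acts outward with Coriolis, so pressure-gradient force balances both:
(1/ρ)|∂P/∂n| = fV + V²/R  →  V² + fR·V − fR·V_g = 0
With fR = 1.40×10⁻⁴ × 1336×10³ m = 187 m/s:
V = [−fR + √((fR)² + 4 fR V_g)]/2 = [−187 + √(187² + 4×187×14)]/2 = 13.1 m/s
Subgeostrophic (V < V_g = 14 m/s), as expected around a low.

13.1 m s⁻¹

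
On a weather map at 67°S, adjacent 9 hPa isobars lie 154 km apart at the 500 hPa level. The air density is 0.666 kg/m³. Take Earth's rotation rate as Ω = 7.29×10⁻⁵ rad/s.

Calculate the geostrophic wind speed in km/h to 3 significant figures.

235 km/h

Coriolis parameter at 67°S:
f = 2Ω sin φ = 2 × 7.29×10⁻⁵ × sin 67° = 1.34×10⁻⁴ s⁻¹
Pressure gradient: |∂P/∂n| = 900 Pa / 154000 m = 5.84×10⁻³ Pa/m
Geostrophic balance (pressure-gradient force = Coriolis force):
V_g = (1/(fρ)) |∂P/∂n| = 5.84×10⁻³ / (1.34×10⁻⁴ × 0.666) = 65.4 m/s
Converting: 65.4 m/s × 3.6 = 235 km/h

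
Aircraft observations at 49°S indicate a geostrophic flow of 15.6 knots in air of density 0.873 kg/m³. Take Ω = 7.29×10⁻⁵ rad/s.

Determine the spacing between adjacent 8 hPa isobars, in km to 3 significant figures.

1040 km

Coriolis parameter at 49°S:
f = 2Ω sin φ = 2 × 7.29×10⁻⁵ × sin 49° = 1.10×10⁻⁴ s⁻¹
Wind speed in SI: 15.6 knots = 8.03 m/s
Geostrophic balance rearranged: |∂P/∂n| = f ρ V_g
|∂P/∂n| = 1.10×10⁻⁴ × 0.873 × 8.03 = 7.71×10⁻⁴ Pa/m
Isobar spacing: Δn = ΔP/|∂P/∂n| = 800 Pa / 7.71×10⁻⁴ Pa/m = 1037709 m ≈ 1040 km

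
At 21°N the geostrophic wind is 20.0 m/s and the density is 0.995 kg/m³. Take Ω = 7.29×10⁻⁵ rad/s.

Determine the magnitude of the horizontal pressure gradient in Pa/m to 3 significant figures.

Coriolis parameter at 21°N:
f = 2Ω sin φ = 2 × 7.29×10⁻⁵ × sin 21° = 5.23×10⁻⁵ s⁻¹
Geostrophic balance rearranged: |∂P/∂n| = f ρ V_g
|∂P/∂n| = 5.23×10⁻⁵ × 0.995 × 20.0 = 1.04×10⁻³ Pa/m

1.04×10⁻³ Pa/m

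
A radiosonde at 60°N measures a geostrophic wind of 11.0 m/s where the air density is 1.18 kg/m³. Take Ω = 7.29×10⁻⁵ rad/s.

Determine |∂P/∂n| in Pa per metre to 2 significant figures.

1.6×10⁻³ Pa/m

Coriolis parameter at 60°N:
f = 2Ω sin φ = 2 × 7.29×10⁻⁵ × sin 60° = 1.26×10⁻⁴ s⁻¹
Geostrophic balance rearranged: |∂P/∂n| = f ρ V_g
|∂P/∂n| = 1.26×10⁻⁴ × 1.18 × 11.0 = 1.64×10⁻³ Pa/m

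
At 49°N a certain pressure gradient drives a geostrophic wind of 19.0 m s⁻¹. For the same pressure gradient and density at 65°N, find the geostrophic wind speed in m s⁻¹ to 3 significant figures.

15.8 m s⁻¹

With the same pressure gradient and density, V_g ∝ 1/f ∝ 1/sin φ.
V₂ = V₁ · sin φ₁ / sin φ₂ = 19.0 × sin 49° / sin 65°
V₂ = 19.0 × 0.7547/0.9063 = 15.8 m s⁻¹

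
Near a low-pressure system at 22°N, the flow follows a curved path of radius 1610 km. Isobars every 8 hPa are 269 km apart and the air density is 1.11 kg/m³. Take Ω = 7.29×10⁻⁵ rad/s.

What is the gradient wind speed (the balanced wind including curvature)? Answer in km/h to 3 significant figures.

Coriolis parameter at 22°N:
f = 2Ω sin φ = 2 × 7.29×10⁻⁵ × sin 22° = 5.46×10⁻⁵ s⁻¹
Pressure gradient: |∂P/∂n| = 800 Pa / 269000 m = 2.97×10⁻³ Pa/m
Geostrophic speed: V_g = |∂P/∂n|/(fρ) = 2.97×10⁻³/(5.46×10⁻⁵ × 1.11) = 49.1 m/s
Around a low, centrifugal force acts outward with Coriolis, so pressure-gradient force balances both:
(1/ρ)|∂P/∂n| = fV + V²/R  →  V² + fR·V − fR·V_g = 0
With fR = 5.46×10⁻⁵ × 1610×10³ m = 87.9 m/s:
V = [−fR + √((fR)² + 4 fR V_g)]/2 = [−87.9 + √(87.9² + 4×87.9×49.1)]/2 = 35.1 m/s
Subgeostrophic (V < V_g = 49.1 m/s), as expected around a low.
Converting: 35.1 m/s × 3.6 = 126 km/h

126 km/h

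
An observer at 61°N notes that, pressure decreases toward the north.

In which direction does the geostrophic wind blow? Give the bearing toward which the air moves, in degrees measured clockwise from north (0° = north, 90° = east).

090°

The pressure-gradient force points toward the north (bearing 000°).
Geostrophic balance: in the Northern Hemisphere the Coriolis force deflects motion to the right, so the geostrophic wind blows 90° to the right of the pressure-gradient force (low pressure on the left).
Rotating 000° by 90° clockwise gives 090° — the wind blows toward the east.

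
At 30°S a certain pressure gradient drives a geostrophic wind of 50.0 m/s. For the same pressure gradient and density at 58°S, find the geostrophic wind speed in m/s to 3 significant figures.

29.5 m/s

With the same pressure gradient and density, V_g ∝ 1/f ∝ 1/sin φ.
V₂ = V₁ · sin φ₁ / sin φ₂ = 50.0 × sin 30° / sin 58°
V₂ = 50.0 × 0.5000/0.8480 = 29.5 m/s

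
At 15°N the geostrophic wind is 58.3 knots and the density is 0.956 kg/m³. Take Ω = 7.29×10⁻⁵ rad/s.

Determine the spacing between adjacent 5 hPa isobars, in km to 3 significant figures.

Coriolis parameter at 15°N:
f = 2Ω sin φ = 2 × 7.29×10⁻⁵ × sin 15° = 3.77×10⁻⁵ s⁻¹
Wind speed in SI: 58.3 knots = 30.0 m/s
Geostrophic balance rearranged: |∂P/∂n| = f ρ V_g
|∂P/∂n| = 3.77×10⁻⁵ × 0.956 × 30.0 = 1.08×10⁻³ Pa/m
Isobar spacing: Δn = ΔP/|∂P/∂n| = 500 Pa / 1.08×10⁻³ Pa/m = 462117 m ≈ 462 km

462 km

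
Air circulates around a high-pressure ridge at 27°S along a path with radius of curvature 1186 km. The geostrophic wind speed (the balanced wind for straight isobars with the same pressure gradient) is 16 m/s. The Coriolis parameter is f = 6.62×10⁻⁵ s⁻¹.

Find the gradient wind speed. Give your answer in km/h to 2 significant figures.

Around a high, pressure-gradient force acts outward with centrifugal, so Coriolis balances both:
fV = (1/ρ)|∂P/∂n| + V²/R  →  V² − fR·V + fR·V_g = 0
With fR = 6.62×10⁻⁵ × 1186×10³ m = 78.5 m/s:
V = [fR − √((fR)² − 4 fR V_g)]/2 = [78.5 − √(78.5² − 4×78.5×16)]/2 = 22.4 m/s
Supergeostrophic (V > V_g = 16 m/s), as expected around a high.
Converting: 22.4 m/s × 3.6 = 81 km/h

81 km/h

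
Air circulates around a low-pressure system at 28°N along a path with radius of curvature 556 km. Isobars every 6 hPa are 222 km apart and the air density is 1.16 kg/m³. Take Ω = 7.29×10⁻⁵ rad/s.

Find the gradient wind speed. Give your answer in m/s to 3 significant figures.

Coriolis parameter at 28°N:
f = 2Ω sin φ = 2 × 7.29×10⁻⁵ × sin 28° = 6.84×10⁻⁵ s⁻¹
Pressure gradient: |∂P/∂n| = 600 Pa / 222000 m = 2.70×10⁻³ Pa/m
Geostrophic speed: V_g = |∂P/∂n|/(fρ) = 2.70×10⁻³/(6.84×10⁻⁵ × 1.16) = 34.0 m/s
Around a low, centrifugal force acts outward with Coriolis, so pressure-gradient force balances both:
(1/ρ)|∂P/∂n| = fV + V²/R  →  V² + fR·V − fR·V_g = 0
With fR = 6.84×10⁻⁵ × 556×10³ m = 38.1 m/s:
V = [−fR + √((fR)² + 4 fR V_g)]/2 = [−38.1 + √(38.1² + 4×38.1×34)]/2 = 21.7 m/s
Subgeostrophic (V < V_g = 34 m/s), as expected around a low.

21.7 m/s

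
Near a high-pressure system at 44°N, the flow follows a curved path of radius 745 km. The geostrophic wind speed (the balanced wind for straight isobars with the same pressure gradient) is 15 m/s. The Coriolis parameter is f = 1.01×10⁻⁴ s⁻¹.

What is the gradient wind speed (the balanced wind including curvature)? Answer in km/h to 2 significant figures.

Around a high, pressure-gradient force acts outward with centrifugal, so Coriolis balances both:
fV = (1/ρ)|∂P/∂n| + V²/R  →  V² − fR·V + fR·V_g = 0
With fR = 1.01×10⁻⁴ × 745×10³ m = 75.2 m/s:
V = [fR − √((fR)² − 4 fR V_g)]/2 = [75.2 − √(75.2² − 4×75.2×15)]/2 = 20.7 m/s
Supergeostrophic (V > V_g = 15 m/s), as expected around a high.
Converting: 20.7 m/s × 3.6 = 74 km/h

74 km/h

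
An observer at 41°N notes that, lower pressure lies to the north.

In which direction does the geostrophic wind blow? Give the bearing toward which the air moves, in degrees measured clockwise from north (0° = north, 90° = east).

The pressure-gradient force points toward the north (bearing 000°).
Geostrophic balance: in the Northern Hemisphere the Coriolis force deflects motion to the right, so the geostrophic wind blows 90° to the right of the pressure-gradient force (low pressure on the left).
Rotating 000° by 90° clockwise gives 090° — the wind blows toward the east.

090°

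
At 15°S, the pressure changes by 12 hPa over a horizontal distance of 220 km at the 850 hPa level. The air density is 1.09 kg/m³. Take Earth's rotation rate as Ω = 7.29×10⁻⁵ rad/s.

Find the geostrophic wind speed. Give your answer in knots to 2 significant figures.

260 knots

Coriolis parameter at 15°S:
f = 2Ω sin φ = 2 × 7.29×10⁻⁵ × sin 15° = 3.77×10⁻⁵ s⁻¹
Pressure gradient: |∂P/∂n| = 1200 Pa / 220000 m = 5.45×10⁻³ Pa/m
Geostrophic balance (pressure-gradient force = Coriolis force):
V_g = (1/(fρ)) |∂P/∂n| = 5.45×10⁻³ / (3.77×10⁻⁵ × 1.09) = 133 m/s
Converting: 133 m/s × 1.944 = 260 knots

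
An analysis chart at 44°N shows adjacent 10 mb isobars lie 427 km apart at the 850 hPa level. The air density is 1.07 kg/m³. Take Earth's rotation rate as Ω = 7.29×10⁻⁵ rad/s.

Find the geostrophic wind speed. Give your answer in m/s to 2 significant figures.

Coriolis parameter at 44°N:
f = 2Ω sin φ = 2 × 7.29×10⁻⁵ × sin 44° = 1.01×10⁻⁴ s⁻¹
Pressure gradient: |∂P/∂n| = 1000 Pa / 427000 m = 2.34×10⁻³ Pa/m
Geostrophic balance (pressure-gradient force = Coriolis force):
V_g = (1/(fρ)) |∂P/∂n| = 2.34×10⁻³ / (1.01×10⁻⁴ × 1.07) = 21.6 m/s

22 m/s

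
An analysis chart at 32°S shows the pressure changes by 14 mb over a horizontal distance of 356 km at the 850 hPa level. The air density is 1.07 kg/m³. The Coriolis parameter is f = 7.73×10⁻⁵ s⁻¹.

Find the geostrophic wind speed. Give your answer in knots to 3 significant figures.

92.4 knots

Pressure gradient: |∂P/∂n| = 1400 Pa / 356000 m = 3.93×10⁻³ Pa/m
Geostrophic balance (pressure-gradient force = Coriolis force):
V_g = (1/(fρ)) |∂P/∂n| = 3.93×10⁻³ / (7.73×10⁻⁵ × 1.07) = 47.5 m/s
Converting: 47.5 m/s × 1.944 = 92.4 knots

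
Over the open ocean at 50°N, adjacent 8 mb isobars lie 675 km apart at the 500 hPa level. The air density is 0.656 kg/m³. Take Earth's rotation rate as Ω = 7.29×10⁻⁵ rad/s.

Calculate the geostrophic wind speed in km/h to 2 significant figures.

58 km/h

Coriolis parameter at 50°N:
f = 2Ω sin φ = 2 × 7.29×10⁻⁵ × sin 50° = 1.12×10⁻⁴ s⁻¹
Pressure gradient: |∂P/∂n| = 800 Pa / 675000 m = 1.19×10⁻³ Pa/m
Geostrophic balance (pressure-gradient force = Coriolis force):
V_g = (1/(fρ)) |∂P/∂n| = 1.19×10⁻³ / (1.12×10⁻⁴ × 0.656) = 16.2 m/s
Converting: 16.2 m/s × 3.6 = 58 km/h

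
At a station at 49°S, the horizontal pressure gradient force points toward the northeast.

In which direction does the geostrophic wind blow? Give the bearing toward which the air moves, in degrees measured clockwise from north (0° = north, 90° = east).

315°

The pressure-gradient force points toward the northeast (bearing 045°).
Geostrophic balance: in the Southern Hemisphere the Coriolis force deflects motion to the left, so the geostrophic wind blows 90° to the left of the pressure-gradient force (low pressure on the right).
Rotating 045° by 90° counterclockwise gives 315° — the wind blows toward the northwest.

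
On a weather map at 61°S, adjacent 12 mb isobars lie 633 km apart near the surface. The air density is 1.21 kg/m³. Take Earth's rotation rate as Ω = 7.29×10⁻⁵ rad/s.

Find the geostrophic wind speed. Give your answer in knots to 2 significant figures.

Coriolis parameter at 61°S:
f = 2Ω sin φ = 2 × 7.29×10⁻⁵ × sin 61° = 1.28×10⁻⁴ s⁻¹
Pressure gradient: |∂P/∂n| = 1200 Pa / 633000 m = 1.90×10⁻³ Pa/m
Geostrophic balance (pressure-gradient force = Coriolis force):
V_g = (1/(fρ)) |∂P/∂n| = 1.90×10⁻³ / (1.28×10⁻⁴ × 1.21) = 12.3 m/s
Converting: 12.3 m/s × 1.944 = 24 knots

24 knots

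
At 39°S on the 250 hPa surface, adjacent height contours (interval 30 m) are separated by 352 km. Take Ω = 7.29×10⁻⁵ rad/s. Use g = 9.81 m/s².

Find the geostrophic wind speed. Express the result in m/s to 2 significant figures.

9.1 m/s

Coriolis parameter at 39°S:
f = 2Ω sin φ = 2 × 7.29×10⁻⁵ × sin 39° = 9.18×10⁻⁵ s⁻¹
Height gradient: |∂Z/∂n| = 30 m / 352000 m = 8.52×10⁻⁵
On a pressure surface, geostrophic balance gives V_g = (g/f)|∂Z/∂n|:
V_g = 9.81 × 8.52×10⁻⁵ / 9.18×10⁻⁵ = 9.11 m/s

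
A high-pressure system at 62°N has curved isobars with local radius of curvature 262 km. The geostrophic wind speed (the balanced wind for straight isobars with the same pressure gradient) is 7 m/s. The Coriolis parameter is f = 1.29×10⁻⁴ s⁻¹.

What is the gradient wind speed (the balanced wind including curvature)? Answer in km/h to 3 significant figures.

35.6 km/h

Around a high, pressure-gradient force acts outward with centrifugal, so Coriolis balances both:
fV = (1/ρ)|∂P/∂n| + V²/R  →  V² − fR·V + fR·V_g = 0
With fR = 1.29×10⁻⁴ × 262×10³ m = 33.8 m/s:
V = [fR − √((fR)² − 4 fR V_g)]/2 = [33.8 − √(33.8² − 4×33.8×7)]/2 = 9.9 m/s
Supergeostrophic (V > V_g = 7 m/s), as expected around a high.
Converting: 9.9 m/s × 3.6 = 35.6 km/h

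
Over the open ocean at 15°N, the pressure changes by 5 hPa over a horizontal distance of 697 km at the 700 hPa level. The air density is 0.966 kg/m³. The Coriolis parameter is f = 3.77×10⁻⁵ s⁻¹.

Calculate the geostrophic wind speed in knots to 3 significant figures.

Pressure gradient: |∂P/∂n| = 500 Pa / 697000 m = 7.17×10⁻⁴ Pa/m
Geostrophic balance (pressure-gradient force = Coriolis force):
V_g = (1/(fρ)) |∂P/∂n| = 7.17×10⁻⁴ / (3.77×10⁻⁵ × 0.966) = 19.7 m/s
Converting: 19.7 m/s × 1.944 = 38.3 knots

38.3 knots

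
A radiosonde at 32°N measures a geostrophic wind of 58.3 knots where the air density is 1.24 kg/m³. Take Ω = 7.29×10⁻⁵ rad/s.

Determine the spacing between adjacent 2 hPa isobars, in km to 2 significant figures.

70 km

Coriolis parameter at 32°N:
f = 2Ω sin φ = 2 × 7.29×10⁻⁵ × sin 32° = 7.73×10⁻⁵ s⁻¹
Wind speed in SI: 58.3 knots = 30.0 m/s
Geostrophic balance rearranged: |∂P/∂n| = f ρ V_g
|∂P/∂n| = 7.73×10⁻⁵ × 1.24 × 30.0 = 2.87×10⁻³ Pa/m
Isobar spacing: Δn = ΔP/|∂P/∂n| = 200 Pa / 2.87×10⁻³ Pa/m = 69604 m ≈ 70 km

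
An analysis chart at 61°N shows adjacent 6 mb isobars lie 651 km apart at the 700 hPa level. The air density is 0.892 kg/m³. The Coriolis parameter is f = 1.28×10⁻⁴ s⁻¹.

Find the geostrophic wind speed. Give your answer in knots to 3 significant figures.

15.7 knots

Pressure gradient: |∂P/∂n| = 600 Pa / 651000 m = 9.22×10⁻⁴ Pa/m
Geostrophic balance (pressure-gradient force = Coriolis force):
V_g = (1/(fρ)) |∂P/∂n| = 9.22×10⁻⁴ / (1.28×10⁻⁴ × 0.892) = 8.07 m/s
Converting: 8.07 m/s × 1.944 = 15.7 knots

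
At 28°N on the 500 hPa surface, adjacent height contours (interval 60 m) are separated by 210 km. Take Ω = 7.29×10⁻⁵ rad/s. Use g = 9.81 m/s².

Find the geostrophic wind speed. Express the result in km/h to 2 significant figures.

150 km/h

Coriolis parameter at 28°N:
f = 2Ω sin φ = 2 × 7.29×10⁻⁵ × sin 28° = 6.84×10⁻⁵ s⁻¹
Height gradient: |∂Z/∂n| = 60 m / 210000 m = 2.86×10⁻⁴
On a pressure surface, geostrophic balance gives V_g = (g/f)|∂Z/∂n|:
V_g = 9.81 × 2.86×10⁻⁴ / 6.84×10⁻⁵ = 40.9 m/s
Converting: 40.9 m/s × 3.6 = 150 km/h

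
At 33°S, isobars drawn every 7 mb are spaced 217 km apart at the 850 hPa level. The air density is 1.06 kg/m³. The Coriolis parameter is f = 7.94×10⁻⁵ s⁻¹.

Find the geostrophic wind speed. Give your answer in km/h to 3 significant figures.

Pressure gradient: |∂P/∂n| = 700 Pa / 217000 m = 3.23×10⁻³ Pa/m
Geostrophic balance (pressure-gradient force = Coriolis force):
V_g = (1/(fρ)) |∂P/∂n| = 3.23×10⁻³ / (7.94×10⁻⁵ × 1.06) = 38.3 m/s
Converting: 38.3 m/s × 3.6 = 138 km/h

138 km/h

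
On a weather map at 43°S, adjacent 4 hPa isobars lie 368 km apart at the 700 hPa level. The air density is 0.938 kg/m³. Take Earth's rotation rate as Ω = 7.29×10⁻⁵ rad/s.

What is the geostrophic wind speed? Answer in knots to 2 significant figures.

Coriolis parameter at 43°S:
f = 2Ω sin φ = 2 × 7.29×10⁻⁵ × sin 43° = 9.94×10⁻⁵ s⁻¹
Pressure gradient: |∂P/∂n| = 400 Pa / 368000 m = 1.09×10⁻³ Pa/m
Geostrophic balance (pressure-gradient force = Coriolis force):
V_g = (1/(fρ)) |∂P/∂n| = 1.09×10⁻³ / (9.94×10⁻⁵ × 0.938) = 11.7 m/s
Converting: 11.7 m/s × 1.944 = 23 knots

23 knots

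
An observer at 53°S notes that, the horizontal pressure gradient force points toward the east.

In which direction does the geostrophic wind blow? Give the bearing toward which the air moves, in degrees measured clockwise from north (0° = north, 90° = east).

The pressure-gradient force points toward the east (bearing 090°).
Geostrophic balance: in the Southern Hemisphere the Coriolis force deflects motion to the left, so the geostrophic wind blows 90° to the left of the pressure-gradient force (low pressure on the right).
Rotating 090° by 90° counterclockwise gives 000° — the wind blows toward the north.

000°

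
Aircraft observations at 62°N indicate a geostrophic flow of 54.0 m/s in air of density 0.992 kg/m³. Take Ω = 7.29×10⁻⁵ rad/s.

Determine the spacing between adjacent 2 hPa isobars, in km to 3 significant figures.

Coriolis parameter at 62°N:
f = 2Ω sin φ = 2 × 7.29×10⁻⁵ × sin 62° = 1.29×10⁻⁴ s⁻¹
Geostrophic balance rearranged: |∂P/∂n| = f ρ V_g
|∂P/∂n| = 1.29×10⁻⁴ × 0.992 × 54.0 = 6.90×10⁻³ Pa/m
Isobar spacing: Δn = ΔP/|∂P/∂n| = 200 Pa / 6.90×10⁻³ Pa/m = 29002 m ≈ 29.0 km

29.0 km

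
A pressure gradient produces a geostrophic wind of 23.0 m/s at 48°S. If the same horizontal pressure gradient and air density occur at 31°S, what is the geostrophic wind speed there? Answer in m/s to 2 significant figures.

With the same pressure gradient and density, V_g ∝ 1/f ∝ 1/sin φ.
V₂ = V₁ · sin φ₁ / sin φ₂ = 23.0 × sin 48° / sin 31°
V₂ = 23.0 × 0.7431/0.5150 = 33 m/s

33 m/s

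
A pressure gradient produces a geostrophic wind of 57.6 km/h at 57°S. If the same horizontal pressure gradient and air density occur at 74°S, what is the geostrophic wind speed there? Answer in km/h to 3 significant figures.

50.3 km/h

With the same pressure gradient and density, V_g ∝ 1/f ∝ 1/sin φ.
V₂ = V₁ · sin φ₁ / sin φ₂ = 57.6 × sin 57° / sin 74°
V₂ = 57.6 × 0.8387/0.9613 = 50.3 km/h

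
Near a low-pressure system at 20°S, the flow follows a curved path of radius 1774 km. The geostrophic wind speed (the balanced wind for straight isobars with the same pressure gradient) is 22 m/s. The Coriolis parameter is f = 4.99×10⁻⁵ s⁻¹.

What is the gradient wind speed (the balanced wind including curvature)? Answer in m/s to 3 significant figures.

18.2 m/s

Around a low, centrifugal force acts outward with Coriolis, so pressure-gradient force balances both:
(1/ρ)|∂P/∂n| = fV + V²/R  →  V² + fR·V − fR·V_g = 0
With fR = 4.99×10⁻⁵ × 1774×10³ m = 88.5 m/s:
V = [−fR + √((fR)² + 4 fR V_g)]/2 = [−88.5 + √(88.5² + 4×88.5×22)]/2 = 18.2 m/s
Subgeostrophic (V < V_g = 22 m/s), as expected around a low.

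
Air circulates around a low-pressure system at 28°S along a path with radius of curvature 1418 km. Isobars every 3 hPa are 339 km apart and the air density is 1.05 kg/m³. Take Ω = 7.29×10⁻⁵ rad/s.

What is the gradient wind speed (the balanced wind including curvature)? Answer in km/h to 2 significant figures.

Coriolis parameter at 28°S:
f = 2Ω sin φ = 2 × 7.29×10⁻⁵ × sin 28° = 6.84×10⁻⁵ s⁻¹
Pressure gradient: |∂P/∂n| = 300 Pa / 339000 m = 8.85×10⁻⁴ Pa/m
Geostrophic speed: V_g = |∂P/∂n|/(fρ) = 8.85×10⁻⁴/(6.84×10⁻⁵ × 1.05) = 12.3 m/s
Around a low, centrifugal force acts outward with Coriolis, so pressure-gradient force balances both:
(1/ρ)|∂P/∂n| = fV + V²/R  →  V² + fR·V − fR·V_g = 0
With fR = 6.84×10⁻⁵ × 1418×10³ m = 97.1 m/s:
V = [−fR + √((fR)² + 4 fR V_g)]/2 = [−97.1 + √(97.1² + 4×97.1×12.3)]/2 = 11.1 m/s
Subgeostrophic (V < V_g = 12.3 m/s), as expected around a low.
Converting: 11.1 m/s × 3.6 = 40 km/h

40 km/h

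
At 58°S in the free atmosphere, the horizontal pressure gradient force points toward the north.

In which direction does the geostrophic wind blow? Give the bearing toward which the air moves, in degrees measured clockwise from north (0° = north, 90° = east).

The pressure-gradient force points toward the north (bearing 000°).
Geostrophic balance: in the Southern Hemisphere the Coriolis force deflects motion to the left, so the geostrophic wind blows 90° to the left of the pressure-gradient force (low pressure on the right).
Rotating 000° by 90° counterclockwise gives 270° — the wind blows toward the west.

270°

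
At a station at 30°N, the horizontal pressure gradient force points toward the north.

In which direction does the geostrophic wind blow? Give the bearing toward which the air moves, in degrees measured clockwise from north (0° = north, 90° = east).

090°

The pressure-gradient force points toward the north (bearing 000°).
Geostrophic balance: in the Northern Hemisphere the Coriolis force deflects motion to the right, so the geostrophic wind blows 90° to the right of the pressure-gradient force (low pressure on the left).
Rotating 000° by 90° clockwise gives 090° — the wind blows toward the east.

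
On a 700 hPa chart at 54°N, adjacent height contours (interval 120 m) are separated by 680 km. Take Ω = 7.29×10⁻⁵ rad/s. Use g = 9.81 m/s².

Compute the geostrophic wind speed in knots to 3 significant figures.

Coriolis parameter at 54°N:
f = 2Ω sin φ = 2 × 7.29×10⁻⁵ × sin 54° = 1.18×10⁻⁴ s⁻¹
Height gradient: |∂Z/∂n| = 120 m / 680000 m = 1.76×10⁻⁴
On a pressure surface, geostrophic balance gives V_g = (g/f)|∂Z/∂n|:
V_g = 9.81 × 1.76×10⁻⁴ / 1.18×10⁻⁴ = 14.7 m/s
Converting: 14.7 m/s × 1.944 = 28.5 knots

28.5 knots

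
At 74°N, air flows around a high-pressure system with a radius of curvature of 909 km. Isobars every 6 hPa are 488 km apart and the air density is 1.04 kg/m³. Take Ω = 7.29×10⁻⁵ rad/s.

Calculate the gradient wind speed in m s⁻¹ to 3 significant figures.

Coriolis parameter at 74°N:
f = 2Ω sin φ = 2 × 7.29×10⁻⁵ × sin 74° = 1.40×10⁻⁴ s⁻¹
Pressure gradient: |∂P/∂n| = 600 Pa / 488000 m = 1.23×10⁻³ Pa/m
Geostrophic speed: V_g = |∂P/∂n|/(fρ) = 1.23×10⁻³/(1.40×10⁻⁴ × 1.04) = 8.44 m/s
Around a high, pressure-gradient force acts outward with centrifugal, so Coriolis balances both:
fV = (1/ρ)|∂P/∂n| + V²/R  →  V² − fR·V + fR·V_g = 0
With fR = 1.40×10⁻⁴ × 909×10³ m = 127 m/s:
V = [fR − √((fR)² − 4 fR V_g)]/2 = [127 − √(127² − 4×127×8.44)]/2 = 9.08 m/s
Supergeostrophic (V > V_g = 8.44 m/s), as expected around a high.

9.08 m s⁻¹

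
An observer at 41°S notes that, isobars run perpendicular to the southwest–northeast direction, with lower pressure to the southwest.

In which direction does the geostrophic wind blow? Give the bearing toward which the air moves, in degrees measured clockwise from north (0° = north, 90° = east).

The pressure-gradient force points toward the southwest (bearing 225°).
Geostrophic balance: in the Southern Hemisphere the Coriolis force deflects motion to the left, so the geostrophic wind blows 90° to the left of the pressure-gradient force (low pressure on the right).
Rotating 225° by 90° counterclockwise gives 135° — the wind blows toward the southeast.

135°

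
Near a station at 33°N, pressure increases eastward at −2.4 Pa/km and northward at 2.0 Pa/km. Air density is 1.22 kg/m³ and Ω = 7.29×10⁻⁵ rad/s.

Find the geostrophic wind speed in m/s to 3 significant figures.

32.2 m/s

Coriolis parameter at 33°N:
f = 2Ω sin φ = 2 × 7.29×10⁻⁵ × sin 33° = 7.94×10⁻⁵ s⁻¹
Component geostrophic relations (x east, y north):
u_g = −(1/(fρ)) ∂P/∂y,  v_g = (1/(fρ)) ∂P/∂x
u_g = −(2.0×10⁻³)/(7.94×10⁻⁵ × 1.22) = −20.6 m/s;  v_g = (−2.4×10⁻³)/(7.94×10⁻⁵ × 1.22) = −24.8 m/s
|V_g| = √(u_g² + v_g²) = 32.2 m/s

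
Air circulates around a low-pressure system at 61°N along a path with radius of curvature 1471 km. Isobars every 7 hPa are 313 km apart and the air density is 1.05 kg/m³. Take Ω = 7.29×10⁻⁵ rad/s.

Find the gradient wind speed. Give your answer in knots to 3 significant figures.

Coriolis parameter at 61°N:
f = 2Ω sin φ = 2 × 7.29×10⁻⁵ × sin 61° = 1.28×10⁻⁴ s⁻¹
Pressure gradient: |∂P/∂n| = 700 Pa / 313000 m = 2.24×10⁻³ Pa/m
Geostrophic speed: V_g = |∂P/∂n|/(fρ) = 2.24×10⁻³/(1.28×10⁻⁴ × 1.05) = 16.7 m/s
Around a low, centrifugal force acts outward with Coriolis, so pressure-gradient force balances both:
(1/ρ)|∂P/∂n| = fV + V²/R  →  V² + fR·V − fR·V_g = 0
With fR = 1.28×10⁻⁴ × 1471×10³ m = 188 m/s:
V = [−fR + √((fR)² + 4 fR V_g)]/2 = [−188 + √(188² + 4×188×16.7)]/2 = 15.4 m/s
Subgeostrophic (V < V_g = 16.7 m/s), as expected around a low.
Converting: 15.4 m/s × 1.944 = 30.0 knots

30.0 knots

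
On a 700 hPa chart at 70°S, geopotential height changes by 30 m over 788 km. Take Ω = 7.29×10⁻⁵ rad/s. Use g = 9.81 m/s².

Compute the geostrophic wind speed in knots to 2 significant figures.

5.3 knots

Coriolis parameter at 70°S:
f = 2Ω sin φ = 2 × 7.29×10⁻⁵ × sin 70° = 1.37×10⁻⁴ s⁻¹
Height gradient: |∂Z/∂n| = 30 m / 788000 m = 3.81×10⁻⁵
On a pressure surface, geostrophic balance gives V_g = (g/f)|∂Z/∂n|:
V_g = 9.81 × 3.81×10⁻⁵ / 1.37×10⁻⁴ = 2.73 m/s
Converting: 2.73 m/s × 1.944 = 5.3 knots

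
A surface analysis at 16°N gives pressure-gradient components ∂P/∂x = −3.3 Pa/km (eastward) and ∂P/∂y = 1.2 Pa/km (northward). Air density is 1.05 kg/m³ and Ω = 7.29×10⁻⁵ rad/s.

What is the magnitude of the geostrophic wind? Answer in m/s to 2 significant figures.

83 m/s

Coriolis parameter at 16°N:
f = 2Ω sin φ = 2 × 7.29×10⁻⁵ × sin 16° = 4.02×10⁻⁵ s⁻¹
Component geostrophic relations (x east, y north):
u_g = −(1/(fρ)) ∂P/∂y,  v_g = (1/(fρ)) ∂P/∂x
u_g = −(1.2×10⁻³)/(4.02×10⁻⁵ × 1.05) = −28.4 m/s;  v_g = (−3.3×10⁻³)/(4.02×10⁻⁵ × 1.05) = −78.2 m/s
|V_g| = √(u_g² + v_g²) = 83.2 m/s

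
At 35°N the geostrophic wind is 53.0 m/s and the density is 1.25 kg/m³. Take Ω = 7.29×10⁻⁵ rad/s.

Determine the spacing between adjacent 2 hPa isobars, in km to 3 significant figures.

36.1 km

Coriolis parameter at 35°N:
f = 2Ω sin φ = 2 × 7.29×10⁻⁵ × sin 35° = 8.36×10⁻⁵ s⁻¹
Geostrophic balance rearranged: |∂P/∂n| = f ρ V_g
|∂P/∂n| = 8.36×10⁻⁵ × 1.25 × 53.0 = 5.54×10⁻³ Pa/m
Isobar spacing: Δn = ΔP/|∂P/∂n| = 200 Pa / 5.54×10⁻³ Pa/m = 36099 m ≈ 36.1 km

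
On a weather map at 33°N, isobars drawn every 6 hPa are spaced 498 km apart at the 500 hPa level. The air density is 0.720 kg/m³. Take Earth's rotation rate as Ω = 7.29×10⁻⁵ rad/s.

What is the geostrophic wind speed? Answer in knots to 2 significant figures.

41 knots

Coriolis parameter at 33°N:
f = 2Ω sin φ = 2 × 7.29×10⁻⁵ × sin 33° = 7.94×10⁻⁵ s⁻¹
Pressure gradient: |∂P/∂n| = 600 Pa / 498000 m = 1.20×10⁻³ Pa/m
Geostrophic balance (pressure-gradient force = Coriolis force):
V_g = (1/(fρ)) |∂P/∂n| = 1.20×10⁻³ / (7.94×10⁻⁵ × 0.720) = 21.1 m/s
Converting: 21.1 m/s × 1.944 = 41 knots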